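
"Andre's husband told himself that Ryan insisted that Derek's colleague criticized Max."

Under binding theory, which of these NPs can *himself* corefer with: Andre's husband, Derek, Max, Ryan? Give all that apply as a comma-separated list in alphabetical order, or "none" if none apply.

*himself* is a reflexive; Principle A requires it to be bound within its binding domain — the matrix clause.
— Andre's husband: subject of the matrix clause; c-commands the reflexive within its binding domain — allowed (Principle A).
— Derek: possessor inside the subject DP of the clause headed by 'criticized'; does not c-command the reflexive — cannot bind it (Principle A).
— Max: object of the clause headed by 'criticized'; does not c-command the reflexive — cannot bind it (Principle A).
— Ryan: subject of the clause headed by 'insisted'; does not c-command the reflexive — cannot bind it (Principle A).

Andre's husband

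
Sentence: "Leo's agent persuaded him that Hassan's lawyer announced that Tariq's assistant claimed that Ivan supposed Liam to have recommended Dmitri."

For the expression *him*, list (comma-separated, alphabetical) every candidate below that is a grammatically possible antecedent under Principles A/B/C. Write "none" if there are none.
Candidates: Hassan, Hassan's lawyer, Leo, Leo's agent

*him* is a pronoun; Principle B requires it to be free in its binding domain — the matrix clause.
— Hassan: possessor inside the subject DP of the clause headed by 'announced'; is c-commanded by the pronoun; coreference would bind this R-expression — blocked (Principle C).
— Hassan's lawyer: subject of the clause headed by 'announced'; is c-commanded by the pronoun; coreference would bind this R-expression — blocked (Principle C).
— Leo: possessor inside the subject DP of the matrix clause; does not c-command the pronoun — Principle B does not apply; allowed.
— Leo's agent: subject of the matrix clause; c-commands the pronoun within its binding domain — blocked (Principle B).

Leo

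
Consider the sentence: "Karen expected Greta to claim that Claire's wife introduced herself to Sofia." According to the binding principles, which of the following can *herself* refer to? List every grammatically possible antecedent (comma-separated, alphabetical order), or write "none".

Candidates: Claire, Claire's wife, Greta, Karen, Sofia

Claire's wife

*herself* is a reflexive; Principle A requires it to be bound within its binding domain — the clause headed by 'introduced'.
— Claire: possessor inside the subject DP of the clause headed by 'introduced'; does not c-command the reflexive — cannot bind it (Principle A).
— Claire's wife: subject of the clause headed by 'introduced'; c-commands the reflexive within its binding domain — allowed (Principle A).
— Greta: subject of the clause headed by 'claim'; c-commands the reflexive but lies outside its binding domain — cannot bind it (Principle A).
— Karen: subject of the matrix clause; c-commands the reflexive but lies outside its binding domain — cannot bind it (Principle A).
— Sofia: second object of the clause headed by 'introduced'; does not c-command the reflexive — cannot bind it (Principle A).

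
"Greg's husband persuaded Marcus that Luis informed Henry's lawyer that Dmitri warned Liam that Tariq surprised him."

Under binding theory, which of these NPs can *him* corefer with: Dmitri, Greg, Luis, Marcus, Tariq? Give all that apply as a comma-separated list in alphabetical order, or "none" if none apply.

*him* is a pronoun; Principle B requires it to be free in its binding domain — the clause headed by 'surprised'.
— Dmitri: subject of the clause headed by 'warned'; c-commands the pronoun but lies outside its binding domain — allowed.
— Greg: possessor inside the subject DP of the matrix clause; does not c-command the pronoun — Principle B does not apply; allowed.
— Luis: subject of the clause headed by 'informed'; c-commands the pronoun but lies outside its binding domain — allowed.
— Marcus: object of the matrix clause; c-commands the pronoun but lies outside its binding domain — allowed.
— Tariq: subject of the clause headed by 'surprised'; c-commands the pronoun within its binding domain — blocked (Principle B).

Dmitri, Greg, Luis, Marcus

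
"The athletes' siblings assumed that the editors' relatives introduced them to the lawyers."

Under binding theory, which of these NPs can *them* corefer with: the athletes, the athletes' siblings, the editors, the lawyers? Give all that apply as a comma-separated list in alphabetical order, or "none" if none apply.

*them* is a pronoun; Principle B requires it to be free in its binding domain — the clause headed by 'introduced'.
— the athletes: possessor inside the subject DP of the matrix clause; does not c-command the pronoun — Principle B does not apply; allowed.
— the athletes' siblings: subject of the matrix clause; c-commands the pronoun but lies outside its binding domain — allowed.
— the editors: possessor inside the subject DP of the clause headed by 'introduced'; does not c-command the pronoun — Principle B does not apply; allowed.
— the lawyers: second object of the clause headed by 'introduced'; is c-commanded by the pronoun; coreference would bind this R-expression — blocked (Principle C).

the athletes, the athletes' siblings, the editors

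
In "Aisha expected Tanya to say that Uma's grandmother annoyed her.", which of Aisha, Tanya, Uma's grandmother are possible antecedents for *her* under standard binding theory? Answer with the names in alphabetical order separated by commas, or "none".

Aisha, Tanya

*her* is a pronoun; Principle B requires it to be free in its binding domain — the clause headed by 'annoyed'.
— Aisha: subject of the matrix clause; c-commands the pronoun but lies outside its binding domain — allowed.
— Tanya: subject of the clause headed by 'say'; c-commands the pronoun but lies outside its binding domain — allowed.
— Uma's grandmother: subject of the clause headed by 'annoyed'; c-commands the pronoun within its binding domain — blocked (Principle B).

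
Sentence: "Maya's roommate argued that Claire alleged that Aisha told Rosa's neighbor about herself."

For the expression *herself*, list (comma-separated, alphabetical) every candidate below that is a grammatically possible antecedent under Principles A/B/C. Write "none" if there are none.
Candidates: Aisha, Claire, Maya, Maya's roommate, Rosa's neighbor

Aisha, Rosa's neighbor

*herself* is a reflexive; Principle A requires it to be bound within its binding domain — the clause headed by 'told'.
— Aisha: subject of the clause headed by 'told'; c-commands the reflexive within its binding domain — allowed (Principle A).
— Claire: subject of the clause headed by 'alleged'; c-commands the reflexive but lies outside its binding domain — cannot bind it (Principle A).
— Maya: possessor inside the subject DP of the matrix clause; does not c-command the reflexive — cannot bind it (Principle A).
— Maya's roommate: subject of the matrix clause; c-commands the reflexive but lies outside its binding domain — cannot bind it (Principle A).
— Rosa's neighbor: object of the clause headed by 'told'; c-commands the reflexive within its binding domain — allowed (Principle A).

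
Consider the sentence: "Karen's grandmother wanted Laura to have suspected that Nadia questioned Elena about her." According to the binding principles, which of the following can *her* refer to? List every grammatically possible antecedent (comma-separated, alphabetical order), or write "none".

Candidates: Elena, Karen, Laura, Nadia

*her* is a pronoun; Principle B requires it to be free in its binding domain — the clause headed by 'questioned'.
— Elena: object of the clause headed by 'questioned'; c-commands the pronoun within its binding domain — blocked (Principle B).
— Karen: possessor inside the subject DP of the matrix clause; does not c-command the pronoun — Principle B does not apply; allowed.
— Laura: subject of the clause headed by 'suspected'; c-commands the pronoun but lies outside its binding domain — allowed.
— Nadia: subject of the clause headed by 'questioned'; c-commands the pronoun within its binding domain — blocked (Principle B).

Karen, Laura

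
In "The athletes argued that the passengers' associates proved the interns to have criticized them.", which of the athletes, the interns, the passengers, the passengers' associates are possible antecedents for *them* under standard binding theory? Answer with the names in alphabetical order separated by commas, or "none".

the athletes, the passengers, the passengers' associates

*them* is a pronoun; Principle B requires it to be free in its binding domain — the clause headed by 'criticized'.
— the athletes: subject of the matrix clause; c-commands the pronoun but lies outside its binding domain — allowed.
— the interns: subject of the clause headed by 'criticized'; c-commands the pronoun within its binding domain — blocked (Principle B).
— the passengers: possessor inside the subject DP of the clause headed by 'proved'; does not c-command the pronoun — Principle B does not apply; allowed.
— the passengers' associates: subject of the clause headed by 'proved'; c-commands the pronoun but lies outside its binding domain — allowed.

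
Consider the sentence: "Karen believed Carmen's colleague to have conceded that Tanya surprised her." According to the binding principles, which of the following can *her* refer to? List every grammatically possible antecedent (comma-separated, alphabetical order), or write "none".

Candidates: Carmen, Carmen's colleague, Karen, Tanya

Carmen, Carmen's colleague, Karen

*her* is a pronoun; Principle B requires it to be free in its binding domain — the clause headed by 'surprised'.
— Carmen: possessor inside the subject DP of the clause headed by 'conceded'; does not c-command the pronoun — Principle B does not apply; allowed.
— Carmen's colleague: subject of the clause headed by 'conceded'; c-commands the pronoun but lies outside its binding domain — allowed.
— Karen: subject of the matrix clause; c-commands the pronoun but lies outside its binding domain — allowed.
— Tanya: subject of the clause headed by 'surprised'; c-commands the pronoun within its binding domain — blocked (Principle B).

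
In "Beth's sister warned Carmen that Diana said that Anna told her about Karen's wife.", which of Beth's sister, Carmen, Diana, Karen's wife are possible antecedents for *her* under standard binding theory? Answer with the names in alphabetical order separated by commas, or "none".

Beth's sister, Carmen, Diana

*her* is a pronoun; Principle B requires it to be free in its binding domain — the clause headed by 'told'.
— Beth's sister: subject of the matrix clause; c-commands the pronoun but lies outside its binding domain — allowed.
— Carmen: object of the matrix clause; c-commands the pronoun but lies outside its binding domain — allowed.
— Diana: subject of the clause headed by 'said'; c-commands the pronoun but lies outside its binding domain — allowed.
— Karen's wife: second object of the clause headed by 'told'; is c-commanded by the pronoun; coreference would bind this R-expression — blocked (Principle C).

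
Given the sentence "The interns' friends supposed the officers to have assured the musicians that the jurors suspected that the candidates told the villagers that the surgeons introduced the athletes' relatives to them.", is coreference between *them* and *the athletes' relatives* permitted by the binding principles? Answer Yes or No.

No

*them* is a pronoun; Principle B requires it to be free in its binding domain — the clause headed by 'introduced'.
— the athletes' relatives: object of the clause headed by 'introduced'; c-commands the pronoun within its binding domain — blocked (Principle B).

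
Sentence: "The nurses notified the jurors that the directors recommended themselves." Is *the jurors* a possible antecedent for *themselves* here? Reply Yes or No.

No

*themselves* is a reflexive; Principle A requires it to be bound within its binding domain — the clause headed by 'recommended'.
— the jurors: object of the matrix clause; c-commands the reflexive but lies outside its binding domain — cannot bind it (Principle A).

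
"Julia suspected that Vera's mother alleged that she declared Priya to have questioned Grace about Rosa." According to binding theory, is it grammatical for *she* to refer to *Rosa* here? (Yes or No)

*Rosa* is an R-expression; Principle C requires it to be free (not bound by any c-commanding expression).
— she: subject of the clause headed by 'declared'; the pronoun c-commands the R-expression — coreference blocked (Principle C).

No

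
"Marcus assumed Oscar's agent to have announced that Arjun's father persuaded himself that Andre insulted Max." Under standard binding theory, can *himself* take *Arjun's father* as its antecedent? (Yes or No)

Yes

*himself* is a reflexive; Principle A requires it to be bound within its binding domain — the clause headed by 'persuaded'.
— Arjun's father: subject of the clause headed by 'persuaded'; c-commands the reflexive within its binding domain — allowed (Principle A).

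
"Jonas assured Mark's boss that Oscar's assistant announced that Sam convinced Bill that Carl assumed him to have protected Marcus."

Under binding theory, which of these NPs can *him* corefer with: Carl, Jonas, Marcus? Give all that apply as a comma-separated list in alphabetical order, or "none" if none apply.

*him* is a pronoun; Principle B requires it to be free in its binding domain — the clause headed by 'assumed'.
— Carl: subject of the clause headed by 'assumed'; c-commands the pronoun within its binding domain — blocked (Principle B).
— Jonas: subject of the matrix clause; c-commands the pronoun but lies outside its binding domain — allowed.
— Marcus: object of the clause headed by 'protected'; is c-commanded by the pronoun; coreference would bind this R-expression — blocked (Principle C).

Jonas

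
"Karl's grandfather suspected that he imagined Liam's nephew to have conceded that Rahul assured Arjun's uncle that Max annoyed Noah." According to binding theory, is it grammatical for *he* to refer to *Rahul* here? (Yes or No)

*Rahul* is an R-expression; Principle C requires it to be free (not bound by any c-commanding expression).
— he: subject of the clause headed by 'imagined'; the pronoun c-commands the R-expression — coreference blocked (Principle C).

No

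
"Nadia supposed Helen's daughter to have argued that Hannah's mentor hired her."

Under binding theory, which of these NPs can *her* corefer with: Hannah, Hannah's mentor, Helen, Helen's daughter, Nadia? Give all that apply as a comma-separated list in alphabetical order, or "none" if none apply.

*her* is a pronoun; Principle B requires it to be free in its binding domain — the clause headed by 'hired'.
— Hannah: possessor inside the subject DP of the clause headed by 'hired'; does not c-command the pronoun — Principle B does not apply; allowed.
— Hannah's mentor: subject of the clause headed by 'hired'; c-commands the pronoun within its binding domain — blocked (Principle B).
— Helen: possessor inside the subject DP of the clause headed by 'argued'; does not c-command the pronoun — Principle B does not apply; allowed.
— Helen's daughter: subject of the clause headed by 'argued'; c-commands the pronoun but lies outside its binding domain — allowed.
— Nadia: subject of the matrix clause; c-commands the pronoun but lies outside its binding domain — allowed.

Hannah, Helen, Helen's daughter, Nadia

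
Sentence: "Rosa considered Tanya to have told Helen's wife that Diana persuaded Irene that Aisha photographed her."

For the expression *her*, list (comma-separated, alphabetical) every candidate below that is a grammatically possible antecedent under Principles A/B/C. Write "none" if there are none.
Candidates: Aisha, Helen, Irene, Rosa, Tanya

Helen, Irene, Rosa, Tanya

*her* is a pronoun; Principle B requires it to be free in its binding domain — the clause headed by 'photographed'.
— Aisha: subject of the clause headed by 'photographed'; c-commands the pronoun within its binding domain — blocked (Principle B).
— Helen: possessor inside the object DP of the clause headed by 'told'; does not c-command the pronoun — Principle B does not apply; allowed.
— Irene: object of the clause headed by 'persuaded'; c-commands the pronoun but lies outside its binding domain — allowed.
— Rosa: subject of the matrix clause; c-commands the pronoun but lies outside its binding domain — allowed.
— Tanya: subject of the clause headed by 'told'; c-commands the pronoun but lies outside its binding domain — allowed.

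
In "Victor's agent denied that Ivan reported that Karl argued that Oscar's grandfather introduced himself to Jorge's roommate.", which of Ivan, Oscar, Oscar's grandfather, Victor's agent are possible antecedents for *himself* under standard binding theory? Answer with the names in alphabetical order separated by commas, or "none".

Oscar's grandfather

*himself* is a reflexive; Principle A requires it to be bound within its binding domain — the clause headed by 'introduced'.
— Ivan: subject of the clause headed by 'reported'; c-commands the reflexive but lies outside its binding domain — cannot bind it (Principle A).
— Oscar: possessor inside the subject DP of the clause headed by 'introduced'; does not c-command the reflexive — cannot bind it (Principle A).
— Oscar's grandfather: subject of the clause headed by 'introduced'; c-commands the reflexive within its binding domain — allowed (Principle A).
— Victor's agent: subject of the matrix clause; c-commands the reflexive but lies outside its binding domain — cannot bind it (Principle A).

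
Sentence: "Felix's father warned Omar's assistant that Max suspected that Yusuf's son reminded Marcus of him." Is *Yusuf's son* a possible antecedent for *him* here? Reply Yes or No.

No

*him* is a pronoun; Principle B requires it to be free in its binding domain — the clause headed by 'reminded'.
— Yusuf's son: subject of the clause headed by 'reminded'; c-commands the pronoun within its binding domain — blocked (Principle B).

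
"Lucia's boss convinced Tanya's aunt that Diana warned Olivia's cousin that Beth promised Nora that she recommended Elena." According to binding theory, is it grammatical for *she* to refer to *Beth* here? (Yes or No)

Yes

*Beth* is an R-expression; Principle C requires it to be free (not bound by any c-commanding expression).
— she: subject of the clause headed by 'recommended'; the pronoun does not c-command the R-expression — coreference allowed.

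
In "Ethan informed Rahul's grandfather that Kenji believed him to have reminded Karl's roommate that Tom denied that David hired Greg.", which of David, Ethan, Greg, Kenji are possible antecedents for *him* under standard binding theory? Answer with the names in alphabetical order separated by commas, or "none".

Ethan

*him* is a pronoun; Principle B requires it to be free in its binding domain — the clause headed by 'believed'.
— David: subject of the clause headed by 'hired'; is c-commanded by the pronoun; coreference would bind this R-expression — blocked (Principle C).
— Ethan: subject of the matrix clause; c-commands the pronoun but lies outside its binding domain — allowed.
— Greg: object of the clause headed by 'hired'; is c-commanded by the pronoun; coreference would bind this R-expression — blocked (Principle C).
— Kenji: subject of the clause headed by 'believed'; c-commands the pronoun within its binding domain — blocked (Principle B).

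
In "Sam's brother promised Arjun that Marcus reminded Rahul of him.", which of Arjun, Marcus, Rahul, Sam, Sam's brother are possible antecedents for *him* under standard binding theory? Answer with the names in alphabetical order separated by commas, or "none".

*him* is a pronoun; Principle B requires it to be free in its binding domain — the clause headed by 'reminded'.
— Arjun: object of the matrix clause; c-commands the pronoun but lies outside its binding domain — allowed.
— Marcus: subject of the clause headed by 'reminded'; c-commands the pronoun within its binding domain — blocked (Principle B).
— Rahul: object of the clause headed by 'reminded'; c-commands the pronoun within its binding domain — blocked (Principle B).
— Sam: possessor inside the subject DP of the matrix clause; does not c-command the pronoun — Principle B does not apply; allowed.
— Sam's brother: subject of the matrix clause; c-commands the pronoun but lies outside its binding domain — allowed.

Arjun, Sam, Sam's brother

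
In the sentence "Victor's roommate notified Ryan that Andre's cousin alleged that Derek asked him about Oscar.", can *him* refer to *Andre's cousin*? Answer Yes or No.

Yes

*him* is a pronoun; Principle B requires it to be free in its binding domain — the clause headed by 'asked'.
— Andre's cousin: subject of the clause headed by 'alleged'; c-commands the pronoun but lies outside its binding domain — allowed.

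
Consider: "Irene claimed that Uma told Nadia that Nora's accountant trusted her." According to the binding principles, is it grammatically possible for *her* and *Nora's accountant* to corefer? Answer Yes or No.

*her* is a pronoun; Principle B requires it to be free in its binding domain — the clause headed by 'trusted'.
— Nora's accountant: subject of the clause headed by 'trusted'; c-commands the pronoun within its binding domain — blocked (Principle B).

No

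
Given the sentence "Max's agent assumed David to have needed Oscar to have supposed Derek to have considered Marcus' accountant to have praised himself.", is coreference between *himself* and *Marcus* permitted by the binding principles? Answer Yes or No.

*himself* is a reflexive; Principle A requires it to be bound within its binding domain — the clause headed by 'praised'.
— Marcus: possessor inside the subject DP of the clause headed by 'praised'; does not c-command the reflexive — cannot bind it (Principle A).

No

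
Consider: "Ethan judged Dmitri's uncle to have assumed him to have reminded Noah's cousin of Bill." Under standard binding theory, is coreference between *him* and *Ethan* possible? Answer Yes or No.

Yes

*Ethan* is an R-expression; Principle C requires it to be free (not bound by any c-commanding expression).
— him: subject of the clause headed by 'reminded'; the pronoun does not c-command the R-expression — coreference allowed.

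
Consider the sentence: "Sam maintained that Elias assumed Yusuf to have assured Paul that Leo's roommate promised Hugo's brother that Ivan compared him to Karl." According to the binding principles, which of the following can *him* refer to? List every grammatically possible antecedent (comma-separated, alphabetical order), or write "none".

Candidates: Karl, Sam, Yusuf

*him* is a pronoun; Principle B requires it to be free in its binding domain — the clause headed by 'compared'.
— Karl: second object of the clause headed by 'compared'; is c-commanded by the pronoun; coreference would bind this R-expression — blocked (Principle C).
— Sam: subject of the matrix clause; c-commands the pronoun but lies outside its binding domain — allowed.
— Yusuf: subject of the clause headed by 'assured'; c-commands the pronoun but lies outside its binding domain — allowed.

Sam, Yusuf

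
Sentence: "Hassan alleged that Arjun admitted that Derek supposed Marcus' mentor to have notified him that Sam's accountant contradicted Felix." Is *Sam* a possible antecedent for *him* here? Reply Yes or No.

No

*him* is a pronoun; Principle B requires it to be free in its binding domain — the clause headed by 'notified'.
— Sam: possessor inside the subject DP of the clause headed by 'contradicted'; is c-commanded by the pronoun; coreference would bind this R-expression — blocked (Principle C).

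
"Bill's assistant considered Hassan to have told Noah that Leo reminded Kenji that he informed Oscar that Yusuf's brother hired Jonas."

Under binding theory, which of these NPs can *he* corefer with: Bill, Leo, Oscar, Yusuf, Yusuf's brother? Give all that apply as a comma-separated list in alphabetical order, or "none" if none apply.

Bill, Leo

*he* is a pronoun; Principle B requires it to be free in its binding domain — the clause headed by 'informed'.
— Bill: possessor inside the subject DP of the matrix clause; does not c-command the pronoun — Principle B does not apply; allowed.
— Leo: subject of the clause headed by 'reminded'; c-commands the pronoun but lies outside its binding domain — allowed.
— Oscar: object of the clause headed by 'informed'; is c-commanded by the pronoun; coreference would bind this R-expression — blocked (Principle C).
— Yusuf: possessor inside the subject DP of the clause headed by 'hired'; is c-commanded by the pronoun; coreference would bind this R-expression — blocked (Principle C).
— Yusuf's brother: subject of the clause headed by 'hired'; is c-commanded by the pronoun; coreference would bind this R-expression — blocked (Principle C).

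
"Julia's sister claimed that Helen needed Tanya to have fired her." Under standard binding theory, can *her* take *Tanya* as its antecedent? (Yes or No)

No

*her* is a pronoun; Principle B requires it to be free in its binding domain — the clause headed by 'fired'.
— Tanya: subject of the clause headed by 'fired'; c-commands the pronoun within its binding domain — blocked (Principle B).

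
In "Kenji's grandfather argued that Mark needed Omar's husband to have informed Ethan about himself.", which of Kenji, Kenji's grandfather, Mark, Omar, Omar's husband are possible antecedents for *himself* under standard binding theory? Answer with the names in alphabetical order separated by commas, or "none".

Omar's husband

*himself* is a reflexive; Principle A requires it to be bound within its binding domain — the clause headed by 'informed'.
— Kenji: possessor inside the subject DP of the matrix clause; does not c-command the reflexive — cannot bind it (Principle A).
— Kenji's grandfather: subject of the matrix clause; c-commands the reflexive but lies outside its binding domain — cannot bind it (Principle A).
— Mark: subject of the clause headed by 'needed'; c-commands the reflexive but lies outside its binding domain — cannot bind it (Principle A).
— Omar: possessor inside the subject DP of the clause headed by 'informed'; does not c-command the reflexive — cannot bind it (Principle A).
— Omar's husband: subject of the clause headed by 'informed'; c-commands the reflexive within its binding domain — allowed (Principle A).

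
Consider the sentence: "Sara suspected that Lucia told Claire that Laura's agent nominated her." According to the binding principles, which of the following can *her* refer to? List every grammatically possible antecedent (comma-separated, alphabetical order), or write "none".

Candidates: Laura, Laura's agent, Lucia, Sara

*her* is a pronoun; Principle B requires it to be free in its binding domain — the clause headed by 'nominated'.
— Laura: possessor inside the subject DP of the clause headed by 'nominated'; does not c-command the pronoun — Principle B does not apply; allowed.
— Laura's agent: subject of the clause headed by 'nominated'; c-commands the pronoun within its binding domain — blocked (Principle B).
— Lucia: subject of the clause headed by 'told'; c-commands the pronoun but lies outside its binding domain — allowed.
— Sara: subject of the matrix clause; c-commands the pronoun but lies outside its binding domain — allowed.

Laura, Lucia, Sara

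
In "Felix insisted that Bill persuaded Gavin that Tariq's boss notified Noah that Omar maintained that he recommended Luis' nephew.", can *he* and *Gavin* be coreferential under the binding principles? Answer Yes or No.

Yes

*Gavin* is an R-expression; Principle C requires it to be free (not bound by any c-commanding expression).
— he: subject of the clause headed by 'recommended'; the pronoun does not c-command the R-expression — coreference allowed.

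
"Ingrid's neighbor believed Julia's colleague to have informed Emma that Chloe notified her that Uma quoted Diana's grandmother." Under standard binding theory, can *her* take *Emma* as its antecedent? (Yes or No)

Yes

*her* is a pronoun; Principle B requires it to be free in its binding domain — the clause headed by 'notified'.
— Emma: object of the clause headed by 'informed'; c-commands the pronoun but lies outside its binding domain — allowed.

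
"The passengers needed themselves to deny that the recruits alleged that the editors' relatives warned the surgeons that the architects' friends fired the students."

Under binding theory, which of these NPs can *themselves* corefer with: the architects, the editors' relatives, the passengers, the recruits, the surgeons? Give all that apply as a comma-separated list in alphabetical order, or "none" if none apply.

*themselves* is a reflexive; Principle A requires it to be bound within its binding domain — the matrix clause.
— the architects: possessor inside the subject DP of the clause headed by 'fired'; does not c-command the reflexive — cannot bind it (Principle A).
— the editors' relatives: subject of the clause headed by 'warned'; does not c-command the reflexive — cannot bind it (Principle A).
— the passengers: subject of the matrix clause; c-commands the reflexive within its binding domain — allowed (Principle A).
— the recruits: subject of the clause headed by 'alleged'; does not c-command the reflexive — cannot bind it (Principle A).
— the surgeons: object of the clause headed by 'warned'; does not c-command the reflexive — cannot bind it (Principle A).

the passengers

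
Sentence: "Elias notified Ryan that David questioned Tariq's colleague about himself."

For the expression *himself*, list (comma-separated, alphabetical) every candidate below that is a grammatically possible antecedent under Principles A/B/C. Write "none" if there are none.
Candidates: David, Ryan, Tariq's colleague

*himself* is a reflexive; Principle A requires it to be bound within its binding domain — the clause headed by 'questioned'.
— David: subject of the clause headed by 'questioned'; c-commands the reflexive within its binding domain — allowed (Principle A).
— Ryan: object of the matrix clause; c-commands the reflexive but lies outside its binding domain — cannot bind it (Principle A).
— Tariq's colleague: object of the clause headed by 'questioned'; c-commands the reflexive within its binding domain — allowed (Principle A).

David, Tariq's colleague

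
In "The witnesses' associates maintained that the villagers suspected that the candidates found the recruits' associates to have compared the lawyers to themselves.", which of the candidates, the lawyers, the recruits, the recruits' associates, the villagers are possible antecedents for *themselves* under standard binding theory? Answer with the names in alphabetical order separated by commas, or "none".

the lawyers, the recruits' associates

*themselves* is a reflexive; Principle A requires it to be bound within its binding domain — the clause headed by 'compared'.
— the candidates: subject of the clause headed by 'found'; c-commands the reflexive but lies outside its binding domain — cannot bind it (Principle A).
— the lawyers: object of the clause headed by 'compared'; c-commands the reflexive within its binding domain — allowed (Principle A).
— the recruits: possessor inside the subject DP of the clause headed by 'compared'; does not c-command the reflexive — cannot bind it (Principle A).
— the recruits' associates: subject of the clause headed by 'compared'; c-commands the reflexive within its binding domain — allowed (Principle A).
— the villagers: subject of the clause headed by 'suspected'; c-commands the reflexive but lies outside its binding domain — cannot bind it (Principle A).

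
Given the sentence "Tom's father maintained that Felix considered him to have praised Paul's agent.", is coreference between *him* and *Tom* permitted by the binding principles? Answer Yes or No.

Yes

*him* is a pronoun; Principle B requires it to be free in its binding domain — the clause headed by 'considered'.
— Tom: possessor inside the subject DP of the matrix clause; does not c-command the pronoun — Principle B does not apply; allowed.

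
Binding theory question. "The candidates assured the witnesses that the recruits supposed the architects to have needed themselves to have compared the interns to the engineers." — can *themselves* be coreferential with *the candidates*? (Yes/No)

*themselves* is a reflexive; Principle A requires it to be bound within its binding domain — the clause headed by 'needed'.
— the candidates: subject of the matrix clause; c-commands the reflexive but lies outside its binding domain — cannot bind it (Principle A).

No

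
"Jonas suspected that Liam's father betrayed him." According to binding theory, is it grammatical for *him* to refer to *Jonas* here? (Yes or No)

*Jonas* is an R-expression; Principle C requires it to be free (not bound by any c-commanding expression).
— him: object of the clause headed by 'betrayed'; the pronoun does not c-command the R-expression — coreference allowed.

Yes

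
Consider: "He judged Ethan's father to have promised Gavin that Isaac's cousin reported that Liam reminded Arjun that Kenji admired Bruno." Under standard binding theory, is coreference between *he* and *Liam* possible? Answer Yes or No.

*Liam* is an R-expression; Principle C requires it to be free (not bound by any c-commanding expression).
— he: subject of the matrix clause; the pronoun c-commands the R-expression — coreference blocked (Principle C).

No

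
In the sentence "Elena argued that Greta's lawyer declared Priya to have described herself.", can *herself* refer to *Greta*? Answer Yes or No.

No

*herself* is a reflexive; Principle A requires it to be bound within its binding domain — the clause headed by 'described'.
— Greta: possessor inside the subject DP of the clause headed by 'declared'; does not c-command the reflexive — cannot bind it (Principle A).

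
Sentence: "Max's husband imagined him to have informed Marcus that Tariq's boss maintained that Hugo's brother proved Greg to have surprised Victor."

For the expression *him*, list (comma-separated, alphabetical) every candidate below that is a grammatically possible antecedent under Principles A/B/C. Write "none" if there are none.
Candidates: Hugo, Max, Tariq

*him* is a pronoun; Principle B requires it to be free in its binding domain — the matrix clause.
— Hugo: possessor inside the subject DP of the clause headed by 'proved'; is c-commanded by the pronoun; coreference would bind this R-expression — blocked (Principle C).
— Max: possessor inside the subject DP of the matrix clause; does not c-command the pronoun — Principle B does not apply; allowed.
— Tariq: possessor inside the subject DP of the clause headed by 'maintained'; is c-commanded by the pronoun; coreference would bind this R-expression — blocked (Principle C).

Max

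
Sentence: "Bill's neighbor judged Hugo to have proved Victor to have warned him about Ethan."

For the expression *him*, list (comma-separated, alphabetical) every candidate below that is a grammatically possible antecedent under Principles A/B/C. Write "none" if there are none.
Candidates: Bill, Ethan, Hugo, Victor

*him* is a pronoun; Principle B requires it to be free in its binding domain — the clause headed by 'warned'.
— Bill: possessor inside the subject DP of the matrix clause; does not c-command the pronoun — Principle B does not apply; allowed.
— Ethan: second object of the clause headed by 'warned'; is c-commanded by the pronoun; coreference would bind this R-expression — blocked (Principle C).
— Hugo: subject of the clause headed by 'proved'; c-commands the pronoun but lies outside its binding domain — allowed.
— Victor: subject of the clause headed by 'warned'; c-commands the pronoun within its binding domain — blocked (Principle B).

Bill, Hugo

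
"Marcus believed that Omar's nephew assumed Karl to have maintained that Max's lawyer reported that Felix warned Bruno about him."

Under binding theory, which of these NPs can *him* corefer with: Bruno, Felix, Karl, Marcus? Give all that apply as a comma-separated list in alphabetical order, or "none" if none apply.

*him* is a pronoun; Principle B requires it to be free in its binding domain — the clause headed by 'warned'.
— Bruno: object of the clause headed by 'warned'; c-commands the pronoun within its binding domain — blocked (Principle B).
— Felix: subject of the clause headed by 'warned'; c-commands the pronoun within its binding domain — blocked (Principle B).
— Karl: subject of the clause headed by 'maintained'; c-commands the pronoun but lies outside its binding domain — allowed.
— Marcus: subject of the matrix clause; c-commands the pronoun but lies outside its binding domain — allowed.

Karl, Marcus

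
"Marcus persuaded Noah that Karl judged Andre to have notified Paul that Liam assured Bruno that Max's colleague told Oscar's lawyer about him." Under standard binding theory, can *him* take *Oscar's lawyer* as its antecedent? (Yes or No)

No

*him* is a pronoun; Principle B requires it to be free in its binding domain — the clause headed by 'told'.
— Oscar's lawyer: object of the clause headed by 'told'; c-commands the pronoun within its binding domain — blocked (Principle B).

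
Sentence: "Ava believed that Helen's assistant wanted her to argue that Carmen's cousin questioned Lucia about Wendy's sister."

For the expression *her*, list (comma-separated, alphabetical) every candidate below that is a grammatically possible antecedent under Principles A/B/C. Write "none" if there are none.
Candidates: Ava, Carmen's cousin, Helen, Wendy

Ava, Helen

*her* is a pronoun; Principle B requires it to be free in its binding domain — the clause headed by 'wanted'.
— Ava: subject of the matrix clause; c-commands the pronoun but lies outside its binding domain — allowed.
— Carmen's cousin: subject of the clause headed by 'questioned'; is c-commanded by the pronoun; coreference would bind this R-expression — blocked (Principle C).
— Helen: possessor inside the subject DP of the clause headed by 'wanted'; does not c-command the pronoun — Principle B does not apply; allowed.
— Wendy: possessor inside the second object DP of the clause headed by 'questioned'; is c-commanded by the pronoun; coreference would bind this R-expression — blocked (Principle C).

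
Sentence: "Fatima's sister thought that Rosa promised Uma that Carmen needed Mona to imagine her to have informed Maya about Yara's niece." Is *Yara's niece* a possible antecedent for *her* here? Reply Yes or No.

*her* is a pronoun; Principle B requires it to be free in its binding domain — the clause headed by 'imagine'.
— Yara's niece: second object of the clause headed by 'informed'; is c-commanded by the pronoun; coreference would bind this R-expression — blocked (Principle C).

No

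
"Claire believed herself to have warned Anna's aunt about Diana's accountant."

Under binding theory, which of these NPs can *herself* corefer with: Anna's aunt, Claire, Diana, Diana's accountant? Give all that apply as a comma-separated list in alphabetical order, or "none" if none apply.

Claire

*herself* is a reflexive; Principle A requires it to be bound within its binding domain — the matrix clause.
— Anna's aunt: object of the clause headed by 'warned'; does not c-command the reflexive — cannot bind it (Principle A).
— Claire: subject of the matrix clause; c-commands the reflexive within its binding domain — allowed (Principle A).
— Diana: possessor inside the second object DP of the clause headed by 'warned'; does not c-command the reflexive — cannot bind it (Principle A).
— Diana's accountant: second object of the clause headed by 'warned'; does not c-command the reflexive — cannot bind it (Principle A).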